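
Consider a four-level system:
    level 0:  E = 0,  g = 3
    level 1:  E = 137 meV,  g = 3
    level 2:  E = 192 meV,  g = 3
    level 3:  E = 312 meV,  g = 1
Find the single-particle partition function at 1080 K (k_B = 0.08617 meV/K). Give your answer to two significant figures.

Z = 4.1

k_BT = 0.08617 × 1080 K = 93.06 meV.
Eᵢ/kT = 0, 1.472, 2.063, 3.353.
Z = Σ gᵢe^(−Eᵢ/kT) = 3·e^(−0) + 3·e^(−1.472) + 3·e^(−2.063) + 1·e^(−3.353) = 3.000 + 0.6884 + 0.3812 + 0.03498 = 4.105.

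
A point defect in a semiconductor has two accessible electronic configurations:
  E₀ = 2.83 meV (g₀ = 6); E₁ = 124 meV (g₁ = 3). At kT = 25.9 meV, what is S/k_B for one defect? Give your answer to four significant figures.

Eᵢ/kT = 0.109266, 4.78764.
Z = Σ gᵢe^(−Eᵢ/kT) = 6·e^(−0.109266) + 3·e^(−4.78764) = 5.37895 + 0.0249963 = 5.40395.
⟨E⟩ = Σ EᵢPᵢ = 3.39048 meV.
S/k_B = ln Z + ⟨E⟩/kT = ln(5.40395) + 3.39048/25.9 = 1.68713 + 0.130907 = 1.818.

1.818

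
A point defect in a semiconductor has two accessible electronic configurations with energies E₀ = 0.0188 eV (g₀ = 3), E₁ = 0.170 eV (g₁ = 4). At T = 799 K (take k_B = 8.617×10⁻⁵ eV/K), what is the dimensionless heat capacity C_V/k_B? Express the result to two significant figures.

0.54

k_BT = 8.617×10⁻⁵ × 799 K = 0.06885 eV.
Eᵢ/kT = 0.2731, 2.469.
Z = Σ gᵢe^(−Eᵢ/kT) = 3·e^(−0.2731) + 4·e^(−2.469) = 2.283 + 0.3387 = 2.622.
⟨E⟩ = 0.03833 eV, ⟨E²⟩ = 0.004041 eV².
C_V/k_B = (⟨E²⟩ − ⟨E⟩²)/(kT)² = (0.004041 − 0.001469)/0.004740 = 0.54.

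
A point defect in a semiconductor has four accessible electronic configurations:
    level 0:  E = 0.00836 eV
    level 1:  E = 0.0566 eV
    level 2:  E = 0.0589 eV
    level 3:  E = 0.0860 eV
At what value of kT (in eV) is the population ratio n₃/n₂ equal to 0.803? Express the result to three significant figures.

0.124 eV

n₃/n₂ = exp[−(E₃−E₂)/kT] = 0.803.
⇒ (E₃−E₂)/kT = ln(1/0.803) = ln(1.2453) = 0.21938.
kT = 0.0271 eV / 0.21938 = 0.124 eV.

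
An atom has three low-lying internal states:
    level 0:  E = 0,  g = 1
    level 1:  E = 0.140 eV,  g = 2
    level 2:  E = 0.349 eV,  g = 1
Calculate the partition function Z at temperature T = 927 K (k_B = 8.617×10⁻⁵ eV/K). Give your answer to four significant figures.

k_BT = 8.617×10⁻⁵ × 927 K = 0.0798796 eV.
Eᵢ/kT = 0, 1.75264, 4.36908.
Z = Σ gᵢe^(−Eᵢ/kT) = 1·e^(−0) + 2·e^(−1.75264) + 1·e^(−4.36908) = 1.00000 + 0.346632 + 0.0126629 = 1.35929.

Z = 1.359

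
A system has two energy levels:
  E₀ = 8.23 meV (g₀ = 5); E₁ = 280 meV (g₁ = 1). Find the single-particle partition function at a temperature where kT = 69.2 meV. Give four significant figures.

Z = 4.457

Eᵢ/kT = 0.118931, 4.04624.
Z = Σ gᵢe^(−Eᵢ/kT) = 5·e^(−0.118931) + 1·e^(−4.04624) = 4.43935 + 0.0174880 = 4.45684.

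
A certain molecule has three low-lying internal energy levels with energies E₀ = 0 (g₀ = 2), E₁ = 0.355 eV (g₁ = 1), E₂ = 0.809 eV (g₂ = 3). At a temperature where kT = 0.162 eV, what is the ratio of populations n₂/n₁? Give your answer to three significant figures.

n₂/n₁ = (g₂/g₁) exp[−(E₂−E₁)/kT] = (3/1) × exp(−(0.454 eV)/(0.162 eV)) = (3/1) × exp(-2.8025) = 0.182.

0.182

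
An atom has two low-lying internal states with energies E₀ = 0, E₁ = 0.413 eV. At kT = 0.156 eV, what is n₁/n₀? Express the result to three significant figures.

n₁/n₀ = exp[−(E₁−E₀)/kT] = exp(−(0.413 eV)/(0.156 eV)) = exp(-2.6474) = 0.0708.

0.0708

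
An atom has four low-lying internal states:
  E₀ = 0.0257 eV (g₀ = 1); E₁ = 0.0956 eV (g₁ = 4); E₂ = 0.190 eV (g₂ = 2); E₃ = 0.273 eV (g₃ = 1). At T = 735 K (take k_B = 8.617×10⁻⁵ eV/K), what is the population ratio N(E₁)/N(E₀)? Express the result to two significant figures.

1.3

k_BT = 8.617×10⁻⁵ × 735 K = 0.06333 eV.
n₁/n₀ = (g₁/g₀) exp[−(E₁−E₀)/kT] = (4/1) × exp(−(0.0699 eV)/(0.06333 eV)) = (4/1) × exp(-1.104) = 1.3.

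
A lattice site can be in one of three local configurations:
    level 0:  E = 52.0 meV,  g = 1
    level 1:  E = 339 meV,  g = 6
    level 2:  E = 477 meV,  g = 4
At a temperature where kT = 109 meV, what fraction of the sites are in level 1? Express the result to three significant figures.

Eᵢ/kT = 0.47706, 3.1101, 4.3761.
Z = Σ gᵢe^(−Eᵢ/kT) = 1·e^(−0.47706) + 6·e^(−3.1101) + 4·e^(−4.3761) = 0.62061 + 0.26758 + 0.050297 = 0.93849.
P₁ = g₁ e^(−E₁/kT) / Z = 0.26758/0.93849 = 0.285.

0.285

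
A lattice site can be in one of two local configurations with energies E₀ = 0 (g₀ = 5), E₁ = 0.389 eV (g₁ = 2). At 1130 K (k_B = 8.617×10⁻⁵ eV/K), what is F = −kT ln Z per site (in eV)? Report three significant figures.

-0.157 eV

k_BT = 8.617×10⁻⁵ × 1130 K = 0.097372 eV.
Eᵢ/kT = 0, 3.9950.
Z = Σ gᵢe^(−Eᵢ/kT) = 5·e^(−0) + 2·e^(−3.9950) = 5.0000 + 0.036815 = 5.0368.
F = −kT ln Z = −0.097372 × ln(5.0368) = −0.097372 × 1.6168 = -0.157 eV.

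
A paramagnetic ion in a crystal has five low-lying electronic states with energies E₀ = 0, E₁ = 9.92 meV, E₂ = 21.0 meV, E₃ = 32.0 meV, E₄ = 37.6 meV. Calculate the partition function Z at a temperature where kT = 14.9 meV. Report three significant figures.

Eᵢ/kT = 0, 0.66577, 1.4094, 2.1477, 2.5235.
Z = Σ e^(−Eᵢ/kT) = e^(−0) + e^(−0.66577) + e^(−1.4094) + e^(−2.1477) + e^(−2.5235) = 1.0000 + 0.51388 + 0.24429 + 0.11675 + 0.080178 = 1.9551.

Z = 1.96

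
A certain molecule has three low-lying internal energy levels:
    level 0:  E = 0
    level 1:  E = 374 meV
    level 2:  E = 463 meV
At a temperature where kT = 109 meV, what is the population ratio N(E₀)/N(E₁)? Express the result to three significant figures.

n₀/n₁ = exp[−(E₀−E₁)/kT] = exp(−(-374 meV)/(109 meV)) = exp(3.4312) = 30.9.

30.9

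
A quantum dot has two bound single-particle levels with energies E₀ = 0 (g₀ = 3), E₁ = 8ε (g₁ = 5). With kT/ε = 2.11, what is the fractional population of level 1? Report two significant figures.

Eᵢ/kT = 0, 3.791.
Z = Σ gᵢe^(−Eᵢ/kT) = 3·e^(−0) + 5·e^(−3.791) = 3.000 + 0.1129 = 3.113.
P₁ = g₁ e^(−E₁/kT) / Z = 0.1129/3.113 = 0.036.

0.036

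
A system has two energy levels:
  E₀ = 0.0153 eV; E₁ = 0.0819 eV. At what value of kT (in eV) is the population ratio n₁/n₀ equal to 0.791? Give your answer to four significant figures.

0.2841 eV

n₁/n₀ = exp[−(E₁−E₀)/kT] = 0.791.
⇒ (E₁−E₀)/kT = ln(1/0.791) = ln(1.26422) = 0.234455.
kT = 0.0666 eV / 0.234455 = 0.2841 eV.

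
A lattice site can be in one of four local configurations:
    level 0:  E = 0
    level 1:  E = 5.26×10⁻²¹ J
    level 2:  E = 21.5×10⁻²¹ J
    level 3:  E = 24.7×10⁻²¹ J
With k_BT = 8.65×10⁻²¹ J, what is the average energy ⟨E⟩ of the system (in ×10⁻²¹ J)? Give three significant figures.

Eᵢ/kT = 0, 0.60809, 2.4855, 2.8555.
Z = Σ e^(−Eᵢ/kT) = e^(−0) + e^(−0.60809) + e^(−2.4855) + e^(−2.8555) = 1.0000 + 0.54439 + 0.083284 + 0.057527 = 1.6852.
⟨E⟩ = Σ Eᵢ e^(−Eᵢ/kT) / Z = (0·1.0000 + 5.26·0.54439 + 21.5·0.083284 + 24.7·0.057527) / 1.6852 = 3.60 ×10⁻²¹ J.

3.60 ×10⁻²¹ J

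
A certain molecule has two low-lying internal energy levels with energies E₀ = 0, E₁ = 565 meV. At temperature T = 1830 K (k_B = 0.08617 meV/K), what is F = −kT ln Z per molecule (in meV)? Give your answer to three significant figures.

k_BT = 0.08617 × 1830 K = 157.69 meV.
Eᵢ/kT = 0, 3.5830.
Z = Σ e^(−Eᵢ/kT) = e^(−0) + e^(−3.5830) = 1.0000 + 0.027792 = 1.0278.
F = −kT ln Z = −157.69 × ln(1.0278) = −157.69 × 0.027421 = -4.32 meV.

-4.32 meV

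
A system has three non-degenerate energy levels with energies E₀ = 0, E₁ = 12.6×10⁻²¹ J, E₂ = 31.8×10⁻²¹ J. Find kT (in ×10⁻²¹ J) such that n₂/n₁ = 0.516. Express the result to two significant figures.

n₂/n₁ = exp[−(E₂−E₁)/kT] = 0.516.
⇒ (E₂−E₁)/kT = ln(1/0.516) = ln(1.938) = 0.6617.
kT = 19.2 ×10⁻²¹ J / 0.6617 = 29 ×10⁻²¹ J.

29 ×10⁻²¹ J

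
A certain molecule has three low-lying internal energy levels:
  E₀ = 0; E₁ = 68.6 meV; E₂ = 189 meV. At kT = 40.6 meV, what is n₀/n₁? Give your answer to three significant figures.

n₀/n₁ = exp[−(E₀−E₁)/kT] = exp(−(-68.6 meV)/(40.6 meV)) = exp(1.6897) = 5.42.

5.42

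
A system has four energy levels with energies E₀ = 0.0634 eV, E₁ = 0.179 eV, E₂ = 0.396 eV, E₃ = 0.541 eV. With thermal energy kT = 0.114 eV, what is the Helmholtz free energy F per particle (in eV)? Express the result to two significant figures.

0.022 eV

Eᵢ/kT = 0.5561, 1.570, 3.474, 4.746.
Z = Σ e^(−Eᵢ/kT) = e^(−0.5561) + e^(−1.570) + e^(−3.474) + e^(−4.746) = 0.5734 + 0.2080 + 0.03099 + 0.008686 = 0.8211.
F = −kT ln Z = −0.114 × ln(0.8211) = −0.114 × -0.1971 = 0.022 eV.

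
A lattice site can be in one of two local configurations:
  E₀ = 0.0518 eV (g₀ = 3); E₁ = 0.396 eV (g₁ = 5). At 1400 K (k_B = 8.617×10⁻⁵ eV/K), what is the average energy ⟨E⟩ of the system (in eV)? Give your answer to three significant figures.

0.0820 eV

k_BT = 8.617×10⁻⁵ × 1400 K = 0.12064 eV.
Eᵢ/kT = 0.42938, 3.2825.
Z = Σ gᵢe^(−Eᵢ/kT) = 3·e^(−0.42938) + 5·e^(−3.2825) = 1.9527 + 0.18767 = 2.1404.
⟨E⟩ = Σ Eᵢ gᵢe^(−Eᵢ/kT) / Z = (0.0518·1.9527 + 0.396·0.18767) / 2.1404 = 0.0820 eV.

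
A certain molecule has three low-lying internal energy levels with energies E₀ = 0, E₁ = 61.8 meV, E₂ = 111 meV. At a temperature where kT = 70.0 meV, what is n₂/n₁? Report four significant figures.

0.4952

n₂/n₁ = exp[−(E₂−E₁)/kT] = exp(−(49.2 meV)/(70.0 meV)) = exp(-0.702857) = 0.4952.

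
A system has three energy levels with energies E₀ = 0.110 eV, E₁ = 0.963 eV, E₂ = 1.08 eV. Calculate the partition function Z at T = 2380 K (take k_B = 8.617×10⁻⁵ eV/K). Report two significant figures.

Z = 0.60

k_BT = 8.617×10⁻⁵ × 2380 K = 0.2051 eV.
Eᵢ/kT = 0.5363, 4.695, 5.266.
Z = Σ e^(−Eᵢ/kT) = e^(−0.5363) + e^(−4.695) + e^(−5.266) = 0.5849 + 0.009141 + 0.005164 = 0.5992.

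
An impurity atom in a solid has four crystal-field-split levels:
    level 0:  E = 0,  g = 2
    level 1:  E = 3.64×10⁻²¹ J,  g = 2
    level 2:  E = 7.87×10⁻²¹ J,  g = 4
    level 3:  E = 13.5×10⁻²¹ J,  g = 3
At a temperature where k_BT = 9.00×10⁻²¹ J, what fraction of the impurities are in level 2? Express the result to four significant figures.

0.2941

Eᵢ/kT = 0, 0.404444, 0.874444, 1.50000.
Z = Σ gᵢe^(−Eᵢ/kT) = 2·e^(−0) + 2·e^(−0.404444) + 4·e^(−0.874444) + 3·e^(−1.50000) = 2.00000 + 1.33470 + 1.66838 + 0.669390 = 5.67247.
P₂ = g₂ e^(−E₂/kT) / Z = 1.66838/5.67247 = 0.2941.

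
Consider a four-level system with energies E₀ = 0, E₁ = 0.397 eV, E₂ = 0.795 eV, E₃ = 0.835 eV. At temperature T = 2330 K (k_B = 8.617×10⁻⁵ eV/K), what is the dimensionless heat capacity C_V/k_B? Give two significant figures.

0.82

k_BT = 8.617×10⁻⁵ × 2330 K = 0.2008 eV.
Eᵢ/kT = 0, 1.977, 3.959, 4.158.
Z = Σ e^(−Eᵢ/kT) = e^(−0) + e^(−1.977) + e^(−3.959) + e^(−4.158) = 1.000 + 0.1385 + 0.01908 + 0.01564 = 1.173.
⟨E⟩ = 0.07094 eV, ⟨E²⟩ = 0.03819 eV².
C_V/k_B = (⟨E²⟩ − ⟨E⟩²)/(kT)² = (0.03819 − 0.005032)/0.04032 = 0.82.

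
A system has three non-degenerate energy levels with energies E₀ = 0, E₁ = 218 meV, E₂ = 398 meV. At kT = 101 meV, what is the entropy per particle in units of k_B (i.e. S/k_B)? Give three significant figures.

0.414

Eᵢ/kT = 0, 2.1584, 3.9406.
Z = Σ e^(−Eᵢ/kT) = e^(−0) + e^(−2.1584) + e^(−3.9406) = 1.0000 + 0.11551 + 0.019437 = 1.1349.
⟨E⟩ = Σ EᵢPᵢ = 29.004 meV.
S/k_B = ln Z + ⟨E⟩/kT = ln(1.1349) + 29.004/101 = 0.12654 + 0.28717 = 0.414.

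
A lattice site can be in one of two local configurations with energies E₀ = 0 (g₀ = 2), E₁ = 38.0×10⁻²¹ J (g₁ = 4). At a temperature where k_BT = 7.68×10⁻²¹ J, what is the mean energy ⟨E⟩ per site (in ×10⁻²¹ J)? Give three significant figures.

Eᵢ/kT = 0, 4.9479.
Z = Σ gᵢe^(−Eᵢ/kT) = 2·e^(−0) + 4·e^(−4.9479) = 2.0000 + 0.028393 = 2.0284.
⟨E⟩ = Σ Eᵢ gᵢe^(−Eᵢ/kT) / Z = (0·2.0000 + 38.0·0.028393) / 2.0284 = 0.532 ×10⁻²¹ J.

0.532 ×10⁻²¹ J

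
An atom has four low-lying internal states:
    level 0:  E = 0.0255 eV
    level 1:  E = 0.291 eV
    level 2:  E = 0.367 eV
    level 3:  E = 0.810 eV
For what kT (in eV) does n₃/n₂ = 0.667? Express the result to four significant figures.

n₃/n₂ = exp[−(E₃−E₂)/kT] = 0.667.
⇒ (E₃−E₂)/kT = ln(1/0.667) = ln(1.49925) = 0.404965.
kT = 0.443 eV / 0.404965 = 1.094 eV.

1.094 eV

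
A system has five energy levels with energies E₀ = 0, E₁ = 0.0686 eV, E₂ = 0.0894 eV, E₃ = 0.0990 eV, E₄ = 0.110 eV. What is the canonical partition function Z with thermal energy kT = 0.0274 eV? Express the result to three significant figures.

Eᵢ/kT = 0, 2.5036, 3.2628, 3.6131, 4.0146.
Z = Σ e^(−Eᵢ/kT) = e^(−0) + e^(−2.5036) + e^(−3.2628) + e^(−3.6131) + e^(−4.0146) = 1.0000 + 0.081790 + 0.038281 + 0.026968 + 0.018050 = 1.1651.

Z = 1.17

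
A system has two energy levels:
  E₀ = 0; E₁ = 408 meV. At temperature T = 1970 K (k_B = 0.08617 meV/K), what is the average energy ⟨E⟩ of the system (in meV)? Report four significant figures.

33.83 meV

k_BT = 0.08617 × 1970 K = 169.755 meV.
Eᵢ/kT = 0, 2.40346.
Z = Σ e^(−Eᵢ/kT) = e^(−0) + e^(−2.40346) = 1.00000 + 0.0904046 = 1.09040.
⟨E⟩ = Σ Eᵢ e^(−Eᵢ/kT) / Z = (0·1.00000 + 408·0.0904046) / 1.09040 = 33.83 meV.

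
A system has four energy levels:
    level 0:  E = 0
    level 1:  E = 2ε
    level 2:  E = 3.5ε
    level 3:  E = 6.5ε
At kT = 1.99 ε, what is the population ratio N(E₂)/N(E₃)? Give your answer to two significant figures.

4.5

n₂/n₃ = exp[−(E₂−E₃)/kT] = exp(−(-3.0ε)/(1.99ε)) = exp(1.508) = 4.5.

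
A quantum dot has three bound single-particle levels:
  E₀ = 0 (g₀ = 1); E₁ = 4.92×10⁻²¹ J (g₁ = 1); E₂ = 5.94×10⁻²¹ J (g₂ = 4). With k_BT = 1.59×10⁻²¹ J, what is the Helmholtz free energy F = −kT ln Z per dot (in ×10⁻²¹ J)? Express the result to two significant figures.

Eᵢ/kT = 0, 3.094, 3.736.
Z = Σ gᵢe^(−Eᵢ/kT) = 1·e^(−0) + 1·e^(−3.094) + 4·e^(−3.736) = 1.000 + 0.04532 + 0.09540 = 1.141.
F = −kT ln Z = −1.59 × ln(1.141) = −1.59 × 0.1319 = -0.21 ×10⁻²¹ J.

-0.21 ×10⁻²¹ J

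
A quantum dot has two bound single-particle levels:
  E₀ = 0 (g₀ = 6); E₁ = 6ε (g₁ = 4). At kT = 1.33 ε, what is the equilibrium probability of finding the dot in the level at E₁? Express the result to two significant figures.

Eᵢ/kT = 0, 4.511.
Z = Σ gᵢe^(−Eᵢ/kT) = 6·e^(−0) + 4·e^(−4.511) = 6.000 + 0.04395 = 6.044.
P₁ = g₁ e^(−E₁/kT) / Z = 0.04395/6.044 = 0.0073.

0.0073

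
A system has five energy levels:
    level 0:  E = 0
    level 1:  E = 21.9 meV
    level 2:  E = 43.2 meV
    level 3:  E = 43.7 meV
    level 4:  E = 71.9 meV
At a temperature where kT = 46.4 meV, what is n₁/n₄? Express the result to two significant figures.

n₁/n₄ = exp[−(E₁−E₄)/kT] = exp(−(-50.0 meV)/(46.4 meV)) = exp(1.078) = 2.9.

2.9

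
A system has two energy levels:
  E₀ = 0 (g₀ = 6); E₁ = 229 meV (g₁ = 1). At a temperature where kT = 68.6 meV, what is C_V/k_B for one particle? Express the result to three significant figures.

Eᵢ/kT = 0, 3.3382.
Z = Σ gᵢe^(−Eᵢ/kT) = 6·e^(−0) + 1·e^(−3.3382) = 6.0000 + 0.035501 = 6.0355.
⟨E⟩ = 1.3470 meV, ⟨E²⟩ = 308.46 meV².
C_V/k_B = (⟨E²⟩ − ⟨E⟩²)/(kT)² = (308.46 − 1.8144)/4706.0 = 0.0652.

0.0652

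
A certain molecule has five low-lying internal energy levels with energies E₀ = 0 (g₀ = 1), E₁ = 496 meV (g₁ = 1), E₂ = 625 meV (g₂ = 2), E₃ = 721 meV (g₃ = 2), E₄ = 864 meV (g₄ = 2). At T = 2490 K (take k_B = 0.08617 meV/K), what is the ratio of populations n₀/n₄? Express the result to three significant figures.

28.0

k_BT = 0.08617 × 2490 K = 214.56 meV.
n₀/n₄ = (g₀/g₄) exp[−(E₀−E₄)/kT] = (1/2) × exp(−(-864 meV)/(214.56 meV)) = (1/2) × exp(4.0268) = 28.0.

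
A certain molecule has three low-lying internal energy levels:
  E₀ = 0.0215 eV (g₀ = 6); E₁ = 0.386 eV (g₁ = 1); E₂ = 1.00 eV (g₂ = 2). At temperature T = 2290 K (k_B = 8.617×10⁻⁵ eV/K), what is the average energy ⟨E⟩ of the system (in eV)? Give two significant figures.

k_BT = 8.617×10⁻⁵ × 2290 K = 0.1973 eV.
Eᵢ/kT = 0.1090, 1.956, 5.068.
Z = Σ gᵢe^(−Eᵢ/kT) = 6·e^(−0.1090) + 1·e^(−1.956) + 2·e^(−5.068) = 5.380 + 0.1414 + 0.01259 = 5.534.
⟨E⟩ = Σ Eᵢ gᵢe^(−Eᵢ/kT) / Z = (0.0215·5.380 + 0.386·0.1414 + 1.00·0.01259) / 5.534 = 0.033 eV.

0.033 eV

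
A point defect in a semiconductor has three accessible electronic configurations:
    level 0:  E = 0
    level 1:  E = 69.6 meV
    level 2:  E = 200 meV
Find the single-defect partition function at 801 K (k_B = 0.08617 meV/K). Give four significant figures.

k_BT = 0.08617 × 801 K = 69.0222 meV.
Eᵢ/kT = 0, 1.00837, 2.89762.
Z = Σ e^(−Eᵢ/kT) = e^(−0) + e^(−1.00837) + e^(−2.89762) = 1.00000 + 0.364813 + 0.0551543 = 1.41997.

Z = 1.420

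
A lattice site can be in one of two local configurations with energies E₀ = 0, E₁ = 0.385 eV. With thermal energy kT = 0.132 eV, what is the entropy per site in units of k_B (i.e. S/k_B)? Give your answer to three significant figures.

0.202

Eᵢ/kT = 0, 2.9167.
Z = Σ e^(−Eᵢ/kT) = e^(−0) + e^(−2.9167) = 1.0000 + 0.054112 = 1.0541.
⟨E⟩ = Σ EᵢPᵢ = 0.019764 eV.
S/k_B = ln Z + ⟨E⟩/kT = ln(1.0541) + 0.019764/0.132 = 0.052687 + 0.14973 = 0.202.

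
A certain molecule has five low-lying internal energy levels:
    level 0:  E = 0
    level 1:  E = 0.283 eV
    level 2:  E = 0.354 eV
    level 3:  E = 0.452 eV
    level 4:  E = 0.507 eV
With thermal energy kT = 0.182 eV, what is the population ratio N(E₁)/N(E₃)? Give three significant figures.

n₁/n₃ = exp[−(E₁−E₃)/kT] = exp(−(-0.169 eV)/(0.182 eV)) = exp(0.92857) = 2.53.

2.53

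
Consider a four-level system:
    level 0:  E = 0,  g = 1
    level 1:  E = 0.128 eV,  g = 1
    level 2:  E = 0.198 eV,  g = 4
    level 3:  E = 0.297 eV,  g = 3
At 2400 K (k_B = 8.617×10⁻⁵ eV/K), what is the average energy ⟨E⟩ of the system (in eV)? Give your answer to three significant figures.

0.154 eV

k_BT = 8.617×10⁻⁵ × 2400 K = 0.20681 eV.
Eᵢ/kT = 0, 0.61893, 0.95740, 1.4361.
Z = Σ gᵢe^(−Eᵢ/kT) = 1·e^(−0) + 1·e^(−0.61893) + 4·e^(−0.95740) + 3·e^(−1.4361) = 1.0000 + 0.53852 + 1.5356 + 0.71356 = 3.7877.
⟨E⟩ = Σ Eᵢ gᵢe^(−Eᵢ/kT) / Z = (0·1.0000 + 0.128·0.53852 + 0.198·1.5356 + 0.297·0.71356) / 3.7877 = 0.154 eV.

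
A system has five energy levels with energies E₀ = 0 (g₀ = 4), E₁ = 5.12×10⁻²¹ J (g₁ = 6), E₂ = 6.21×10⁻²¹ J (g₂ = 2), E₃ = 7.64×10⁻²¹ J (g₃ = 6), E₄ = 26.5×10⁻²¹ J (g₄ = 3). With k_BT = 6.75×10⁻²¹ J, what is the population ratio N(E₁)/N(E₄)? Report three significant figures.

47.5

n₁/n₄ = (g₁/g₄) exp[−(E₁−E₄)/kT] = (6/3) × exp(−(-21.38 ×10⁻²¹ J)/(6.75 ×10⁻²¹ J)) = (6/3) × exp(3.1674) = 47.5.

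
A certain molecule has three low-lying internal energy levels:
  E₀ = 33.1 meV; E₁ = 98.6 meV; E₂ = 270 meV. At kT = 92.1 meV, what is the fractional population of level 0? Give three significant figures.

0.638

Eᵢ/kT = 0.35939, 1.0706, 2.9316.
Z = Σ e^(−Eᵢ/kT) = e^(−0.35939) + e^(−1.0706) + e^(−2.9316) = 0.69810 + 0.34280 + 0.053312 = 1.0942.
P₀ = e^(−E₀/kT) / Z = 0.69810/1.0942 = 0.638.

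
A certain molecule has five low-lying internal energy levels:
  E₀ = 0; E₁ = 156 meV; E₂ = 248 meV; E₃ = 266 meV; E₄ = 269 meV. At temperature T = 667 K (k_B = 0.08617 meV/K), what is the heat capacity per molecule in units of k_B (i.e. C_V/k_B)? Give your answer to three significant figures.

k_BT = 0.08617 × 667 K = 57.475 meV.
Eᵢ/kT = 0, 2.7142, 4.3149, 4.6281, 4.6803.
Z = Σ e^(−Eᵢ/kT) = e^(−0) + e^(−2.7142) + e^(−4.3149) + e^(−4.6281) + e^(−4.6803) = 1.0000 + 0.066258 + 0.013368 + 0.0097733 + 0.0092762 = 1.0987.
⟨E⟩ = 17.062 meV, ⟨E²⟩ = 3456.3 meV².
C_V/k_B = (⟨E²⟩ − ⟨E⟩²)/(kT)² = (3456.3 − 291.11)/3303.4 = 0.958.

0.958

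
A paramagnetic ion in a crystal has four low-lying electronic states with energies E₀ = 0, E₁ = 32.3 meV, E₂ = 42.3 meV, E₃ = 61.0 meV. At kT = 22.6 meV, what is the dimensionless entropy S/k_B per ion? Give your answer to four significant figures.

Eᵢ/kT = 0, 1.42920, 1.87168, 2.69912.
Z = Σ e^(−Eᵢ/kT) = e^(−0) + e^(−1.42920) + e^(−1.87168) + e^(−2.69912) = 1.00000 + 0.239500 + 0.153865 + 0.0672647 = 1.46063.
⟨E⟩ = Σ EᵢPᵢ = 12.5614 meV.
S/k_B = ln Z + ⟨E⟩/kT = ln(1.46063) + 12.5614/22.6 = 0.378868 + 0.555814 = 0.9347.

0.9347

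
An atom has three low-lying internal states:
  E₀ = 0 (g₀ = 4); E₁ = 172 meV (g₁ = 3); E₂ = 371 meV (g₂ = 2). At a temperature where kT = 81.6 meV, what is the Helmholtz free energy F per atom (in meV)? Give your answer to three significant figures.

-121 meV

Eᵢ/kT = 0, 2.1078, 4.5466.
Z = Σ gᵢe^(−Eᵢ/kT) = 4·e^(−0) + 3·e^(−2.1078) + 2·e^(−4.5466) = 4.0000 + 0.36451 + 0.021206 = 4.3857.
F = −kT ln Z = −81.6 × ln(4.3857) = −81.6 × 1.4783 = -121 meV.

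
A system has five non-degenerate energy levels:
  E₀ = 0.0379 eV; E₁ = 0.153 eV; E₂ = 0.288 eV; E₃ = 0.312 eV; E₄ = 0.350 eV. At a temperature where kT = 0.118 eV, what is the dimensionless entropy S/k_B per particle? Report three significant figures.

1.13

Eᵢ/kT = 0.32119, 1.2966, 2.4407, 2.6441, 2.9661.
Z = Σ e^(−Eᵢ/kT) = e^(−0.32119) + e^(−1.2966) + e^(−2.4407) + e^(−2.6441) + e^(−2.9661) = 0.72529 + 0.27346 + 0.087100 + 0.071069 + 0.051504 = 1.2084.
⟨E⟩ = Σ EᵢPᵢ = 0.11140 eV.
S/k_B = ln Z + ⟨E⟩/kT = ln(1.2084) + 0.11140/0.118 = 0.18930 + 0.94407 = 1.13.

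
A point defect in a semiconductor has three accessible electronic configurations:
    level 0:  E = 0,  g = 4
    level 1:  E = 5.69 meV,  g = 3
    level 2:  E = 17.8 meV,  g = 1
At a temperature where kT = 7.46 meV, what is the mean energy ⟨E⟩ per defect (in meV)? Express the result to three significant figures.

Eᵢ/kT = 0, 0.76273, 2.3861.
Z = Σ gᵢe^(−Eᵢ/kT) = 4·e^(−0) + 3·e^(−0.76273) + 1·e^(−2.3861) = 4.0000 + 1.3992 + 0.091988 = 5.4912.
⟨E⟩ = Σ Eᵢ gᵢe^(−Eᵢ/kT) / Z = (0·4.0000 + 5.69·1.3992 + 17.8·0.091988) / 5.4912 = 1.75 meV.

1.75 meV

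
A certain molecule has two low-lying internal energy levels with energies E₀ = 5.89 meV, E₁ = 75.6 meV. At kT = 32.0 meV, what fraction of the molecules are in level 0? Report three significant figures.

0.898

Eᵢ/kT = 0.18406, 2.3625.
Z = Σ e^(−Eᵢ/kT) = e^(−0.18406) + e^(−2.3625) = 0.83189 + 0.094184 = 0.92607.
P₀ = e^(−E₀/kT) / Z = 0.83189/0.92607 = 0.898.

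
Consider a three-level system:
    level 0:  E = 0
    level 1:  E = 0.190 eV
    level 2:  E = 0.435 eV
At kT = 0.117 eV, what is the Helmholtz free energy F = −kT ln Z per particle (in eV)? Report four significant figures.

Eᵢ/kT = 0, 1.62393, 3.71795.
Z = Σ e^(−Eᵢ/kT) = e^(−0) + e^(−1.62393) + e^(−3.71795) = 1.00000 + 0.197122 + 0.0242837 = 1.22141.
F = −kT ln Z = −0.117 × ln(1.22141) = −0.117 × 0.200006 = -0.02340 eV.

-0.02340 eV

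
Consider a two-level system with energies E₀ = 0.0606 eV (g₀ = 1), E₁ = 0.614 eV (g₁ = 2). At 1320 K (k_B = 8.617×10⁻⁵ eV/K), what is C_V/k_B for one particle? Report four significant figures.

0.3540

k_BT = 8.617×10⁻⁵ × 1320 K = 0.113744 eV.
Eᵢ/kT = 0.532775, 5.39809.
Z = Σ gᵢe^(−Eᵢ/kT) = 1·e^(−0.532775) + 2·e^(−5.39809) = 0.586974 + 0.00905043 = 0.596024.
⟨E⟩ = 0.0690032 eV, ⟨E²⟩ = 0.00934116 eV².
C_V/k_B = (⟨E²⟩ − ⟨E⟩²)/(kT)² = (0.00934116 − 0.00476144)/0.0129377 = 0.3540.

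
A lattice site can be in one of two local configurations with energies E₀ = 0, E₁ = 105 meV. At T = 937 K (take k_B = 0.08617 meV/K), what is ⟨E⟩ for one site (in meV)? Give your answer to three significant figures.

22.5 meV

k_BT = 0.08617 × 937 K = 80.741 meV.
Eᵢ/kT = 0, 1.3005.
Z = Σ e^(−Eᵢ/kT) = e^(−0) + e^(−1.3005) = 1.0000 + 0.27240 = 1.2724.
⟨E⟩ = Σ Eᵢ e^(−Eᵢ/kT) / Z = (0·1.0000 + 105·0.27240) / 1.2724 = 22.5 meV.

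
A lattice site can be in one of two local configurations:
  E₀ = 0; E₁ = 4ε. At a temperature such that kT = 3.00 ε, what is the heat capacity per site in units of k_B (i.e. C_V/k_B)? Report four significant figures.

0.2935

Eᵢ/kT = 0, 1.33333.
Z = Σ e^(−Eᵢ/kT) = e^(−0) + e^(−1.33333) = 1.00000 + 0.263598 = 1.26360.
⟨E⟩ = 0.834435 ε, ⟨E²⟩ = 3.33774 ε².
C_V/k_B = (⟨E²⟩ − ⟨E⟩²)/(kT)² = (3.33774 − 0.696282)/9.00000 = 0.2935.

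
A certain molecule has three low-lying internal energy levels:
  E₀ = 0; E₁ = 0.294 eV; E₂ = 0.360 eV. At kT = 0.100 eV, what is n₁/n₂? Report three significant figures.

n₁/n₂ = exp[−(E₁−E₂)/kT] = exp(−(-0.066 eV)/(0.100 eV)) = exp(0.66000) = 1.93.

1.93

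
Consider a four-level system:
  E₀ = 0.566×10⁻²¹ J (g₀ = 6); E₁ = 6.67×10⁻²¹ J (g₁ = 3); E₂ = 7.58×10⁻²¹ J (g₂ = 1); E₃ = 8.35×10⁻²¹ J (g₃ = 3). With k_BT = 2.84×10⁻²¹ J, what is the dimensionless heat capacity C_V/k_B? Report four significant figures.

Eᵢ/kT = 0.199296, 2.34859, 2.66901, 2.94014.
Z = Σ gᵢe^(−Eᵢ/kT) = 6·e^(−0.199296) + 3·e^(−2.34859) + 1·e^(−2.66901) + 3·e^(−2.94014) = 4.91584 + 0.286511 + 0.0693208 + 0.158575 = 5.43025.
⟨E⟩ = 1.20491, ⟨E²⟩ = 5.40685.
C_V/k_B = (⟨E²⟩ − ⟨E⟩²)/(kT)² = (5.40685 − 1.45181)/8.06560 = 0.4904.

0.4904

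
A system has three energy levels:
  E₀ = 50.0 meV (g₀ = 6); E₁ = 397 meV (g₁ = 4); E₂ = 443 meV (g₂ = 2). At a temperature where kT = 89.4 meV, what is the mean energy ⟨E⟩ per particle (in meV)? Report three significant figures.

Eᵢ/kT = 0.55928, 4.4407, 4.9553.
Z = Σ gᵢe^(−Eᵢ/kT) = 6·e^(−0.55928) + 4·e^(−4.4407) + 2·e^(−4.9553) = 3.4297 + 0.047151 + 0.014092 = 3.4909.
⟨E⟩ = Σ Eᵢ gᵢe^(−Eᵢ/kT) / Z = (50.0·3.4297 + 397·0.047151 + 443·0.014092) / 3.4909 = 56.3 meV.

56.3 meV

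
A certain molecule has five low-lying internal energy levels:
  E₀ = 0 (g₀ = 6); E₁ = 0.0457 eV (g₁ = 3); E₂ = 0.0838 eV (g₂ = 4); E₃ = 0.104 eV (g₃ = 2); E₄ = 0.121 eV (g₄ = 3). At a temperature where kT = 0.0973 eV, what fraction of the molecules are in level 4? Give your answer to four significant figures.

0.07781

Eᵢ/kT = 0, 0.469681, 0.861254, 1.06886, 1.24358.
Z = Σ gᵢe^(−Eᵢ/kT) = 6·e^(−0) + 3·e^(−0.469681) + 4·e^(−0.861254) + 2·e^(−1.06886) + 3·e^(−1.24358) = 6.00000 + 1.87561 + 1.69053 + 0.686800 + 0.865050 = 11.1180.
P₄ = g₄ e^(−E₄/kT) / Z = 0.865050/11.1180 = 0.07781.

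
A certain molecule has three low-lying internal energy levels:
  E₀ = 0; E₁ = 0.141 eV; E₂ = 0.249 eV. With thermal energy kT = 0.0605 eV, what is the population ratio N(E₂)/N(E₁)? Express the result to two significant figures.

n₂/n₁ = exp[−(E₂−E₁)/kT] = exp(−(0.108 eV)/(0.0605 eV)) = exp(-1.785) = 0.17.

0.17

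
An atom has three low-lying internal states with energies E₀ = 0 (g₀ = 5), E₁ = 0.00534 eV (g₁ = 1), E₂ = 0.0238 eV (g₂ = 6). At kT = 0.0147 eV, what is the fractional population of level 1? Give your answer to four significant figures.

Eᵢ/kT = 0, 0.363265, 1.61905.
Z = Σ gᵢe^(−Eᵢ/kT) = 5·e^(−0) + 1·e^(−0.363265) + 6·e^(−1.61905) = 5.00000 + 0.695402 + 1.18852 = 6.88392.
P₁ = g₁ e^(−E₁/kT) / Z = 0.695402/6.88392 = 0.1010.

0.1010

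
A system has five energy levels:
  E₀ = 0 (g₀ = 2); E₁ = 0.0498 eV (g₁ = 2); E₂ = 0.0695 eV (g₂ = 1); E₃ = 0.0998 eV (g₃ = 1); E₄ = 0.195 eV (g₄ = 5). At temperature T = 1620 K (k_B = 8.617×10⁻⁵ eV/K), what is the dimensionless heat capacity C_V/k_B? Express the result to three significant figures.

k_BT = 8.617×10⁻⁵ × 1620 K = 0.13960 eV.
Eᵢ/kT = 0, 0.35673, 0.49785, 0.71490, 1.3968.
Z = Σ gᵢe^(−Eᵢ/kT) = 2·e^(−0) + 2·e^(−0.35673) + 1·e^(−0.49785) + 1·e^(−0.71490) + 5·e^(−1.3968) = 2.0000 + 1.3999 + 0.60784 + 0.48924 + 1.2369 = 5.7339.
⟨E⟩ = 0.070106 eV, ⟨E²⟩ = 0.010170 eV².
C_V/k_B = (⟨E²⟩ − ⟨E⟩²)/(kT)² = (0.010170 − 0.0049149)/0.019488 = 0.270.

0.270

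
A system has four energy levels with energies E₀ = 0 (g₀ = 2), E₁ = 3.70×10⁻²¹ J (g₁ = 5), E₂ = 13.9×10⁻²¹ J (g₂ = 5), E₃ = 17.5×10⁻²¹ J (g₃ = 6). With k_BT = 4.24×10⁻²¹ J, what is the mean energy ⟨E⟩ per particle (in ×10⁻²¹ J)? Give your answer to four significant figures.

Eᵢ/kT = 0, 0.872642, 3.27830, 4.12736.
Z = Σ gᵢe^(−Eᵢ/kT) = 2·e^(−0) + 5·e^(−0.872642) + 5·e^(−3.27830) + 6·e^(−4.12736) = 2.00000 + 2.08923 + 0.188461 + 0.0967524 = 4.37444.
⟨E⟩ = Σ Eᵢ gᵢe^(−Eᵢ/kT) / Z = (0·2.00000 + 3.70·2.08923 + 13.9·0.188461 + 17.5·0.0967524) / 4.37444 = 2.753 ×10⁻²¹ J.

2.753 ×10⁻²¹ J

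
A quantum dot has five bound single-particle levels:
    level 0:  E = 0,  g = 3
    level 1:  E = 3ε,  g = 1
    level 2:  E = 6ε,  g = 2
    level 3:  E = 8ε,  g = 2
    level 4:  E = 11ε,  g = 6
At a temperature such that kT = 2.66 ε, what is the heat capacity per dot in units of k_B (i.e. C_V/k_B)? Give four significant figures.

Eᵢ/kT = 0, 1.12782, 2.25564, 3.00752, 4.13534.
Z = Σ gᵢe^(−Eᵢ/kT) = 3·e^(−0) + 1·e^(−1.12782) + 2·e^(−2.25564) + 2·e^(−3.00752) + 6·e^(−4.13534) = 3.00000 + 0.323738 + 0.209613 + 0.0988281 + 0.0959834 = 3.72816.
⟨E⟩ = 1.09312 ε, ⟨E²⟩ = 7.61735 ε².
C_V/k_B = (⟨E²⟩ − ⟨E⟩²)/(kT)² = (7.61735 − 1.19491)/7.07560 = 0.9077.

0.9077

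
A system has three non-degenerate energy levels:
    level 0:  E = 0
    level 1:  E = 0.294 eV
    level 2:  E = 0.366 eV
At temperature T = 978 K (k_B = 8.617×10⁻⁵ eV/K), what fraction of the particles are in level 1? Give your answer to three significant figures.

0.0293

k_BT = 8.617×10⁻⁵ × 978 K = 0.084274 eV.
Eᵢ/kT = 0, 3.4886, 4.3430.
Z = Σ e^(−Eᵢ/kT) = e^(−0) + e^(−3.4886) + e^(−4.3430) = 1.0000 + 0.030544 + 0.012997 = 1.0435.
P₁ = e^(−E₁/kT) / Z = 0.030544/1.0435 = 0.0293.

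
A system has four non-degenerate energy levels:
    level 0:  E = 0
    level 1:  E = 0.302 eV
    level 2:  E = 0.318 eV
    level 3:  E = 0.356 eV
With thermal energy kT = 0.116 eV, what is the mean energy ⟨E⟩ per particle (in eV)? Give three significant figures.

Eᵢ/kT = 0, 2.6034, 2.7414, 3.0690.
Z = Σ e^(−Eᵢ/kT) = e^(−0) + e^(−2.6034) + e^(−2.7414) + e^(−3.0690) = 1.0000 + 0.074021 + 0.064480 + 0.046468 = 1.1850.
⟨E⟩ = Σ Eᵢ e^(−Eᵢ/kT) / Z = (0·1.0000 + 0.302·0.074021 + 0.318·0.064480 + 0.356·0.046468) / 1.1850 = 0.0501 eV.

0.0501 eV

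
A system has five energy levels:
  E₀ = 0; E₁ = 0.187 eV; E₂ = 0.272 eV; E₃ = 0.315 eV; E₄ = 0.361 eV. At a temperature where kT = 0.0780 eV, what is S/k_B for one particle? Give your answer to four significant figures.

Eᵢ/kT = 0, 2.39744, 3.48718, 4.03846, 4.62821.
Z = Σ e^(−Eᵢ/kT) = e^(−0) + e^(−2.39744) + e^(−3.48718) + e^(−4.03846) + e^(−4.62821) = 1.00000 + 0.0909505 + 0.0305870 + 0.0176246 + 0.00977224 = 1.14893.
⟨E⟩ = Σ EᵢPᵢ = 0.0299469 eV.
S/k_B = ln Z + ⟨E⟩/kT = ln(1.14893) + 0.0299469/0.0780 = 0.138831 + 0.383935 = 0.5228.

0.5228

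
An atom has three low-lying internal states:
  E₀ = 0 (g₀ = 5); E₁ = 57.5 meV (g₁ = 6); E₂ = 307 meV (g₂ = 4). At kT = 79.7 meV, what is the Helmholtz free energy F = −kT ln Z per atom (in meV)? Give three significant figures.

Eᵢ/kT = 0, 0.72146, 3.8519.
Z = Σ gᵢe^(−Eᵢ/kT) = 5·e^(−0) + 6·e^(−0.72146) + 4·e^(−3.8519) = 5.0000 + 2.9163 + 0.084957 = 8.0013.
F = −kT ln Z = −79.7 × ln(8.0013) = −79.7 × 2.0796 = -166 meV.

-166 meV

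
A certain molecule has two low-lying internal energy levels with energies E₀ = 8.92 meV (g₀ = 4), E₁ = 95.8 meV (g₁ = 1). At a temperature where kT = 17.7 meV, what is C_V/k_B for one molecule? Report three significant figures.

Eᵢ/kT = 0.50395, 5.4124.
Z = Σ gᵢe^(−Eᵢ/kT) = 4·e^(−0.50395) + 1·e^(−5.4124) = 2.4166 + 0.0044609 = 2.4211.
⟨E⟩ = 9.0799 meV, ⟨E²⟩ = 96.328 meV².
C_V/k_B = (⟨E²⟩ − ⟨E⟩²)/(kT)² = (96.328 − 82.445)/313.29 = 0.0443.

0.0443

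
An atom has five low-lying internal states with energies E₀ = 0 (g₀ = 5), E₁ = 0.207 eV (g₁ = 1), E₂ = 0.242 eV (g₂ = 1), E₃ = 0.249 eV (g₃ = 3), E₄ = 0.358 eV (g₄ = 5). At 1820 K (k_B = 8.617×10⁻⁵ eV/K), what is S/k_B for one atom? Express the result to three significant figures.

k_BT = 8.617×10⁻⁵ × 1820 K = 0.15683 eV.
Eᵢ/kT = 0, 1.3199, 1.5431, 1.5877, 2.2827.
Z = Σ gᵢe^(−Eᵢ/kT) = 5·e^(−0) + 1·e^(−1.3199) + 1·e^(−1.5431) + 3·e^(−1.5877) + 5·e^(−2.2827) = 5.0000 + 0.26716 + 0.21372 + 0.61319 + 0.51004 = 6.6041.
⟨E⟩ = Σ EᵢPᵢ = 0.066974 eV.
S/k_B = ln Z + ⟨E⟩/kT = ln(6.6041) + 0.066974/0.15683 = 1.8877 + 0.42705 = 2.31.

2.31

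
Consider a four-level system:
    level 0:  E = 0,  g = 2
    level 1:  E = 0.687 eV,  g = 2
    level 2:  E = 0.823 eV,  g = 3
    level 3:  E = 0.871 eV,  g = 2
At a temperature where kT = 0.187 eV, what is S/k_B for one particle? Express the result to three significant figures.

0.952

Eᵢ/kT = 0, 3.6738, 4.4011, 4.6578.
Z = Σ gᵢe^(−Eᵢ/kT) = 2·e^(−0) + 2·e^(−3.6738) + 3·e^(−4.4011) + 2·e^(−4.6578) = 2.0000 + 0.050760 + 0.036792 + 0.018975 = 2.1065.
⟨E⟩ = Σ EᵢPᵢ = 0.038775 eV.
S/k_B = ln Z + ⟨E⟩/kT = ln(2.1065) + 0.038775/0.187 = 0.74503 + 0.20735 = 0.952.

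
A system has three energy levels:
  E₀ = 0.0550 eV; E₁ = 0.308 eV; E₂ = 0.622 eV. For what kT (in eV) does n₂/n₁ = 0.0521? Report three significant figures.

0.106 eV

n₂/n₁ = exp[−(E₂−E₁)/kT] = 0.0521.
⇒ (E₂−E₁)/kT = ln(1/0.0521) = ln(19.194) = 2.9546.
kT = 0.314 eV / 2.9546 = 0.106 eV.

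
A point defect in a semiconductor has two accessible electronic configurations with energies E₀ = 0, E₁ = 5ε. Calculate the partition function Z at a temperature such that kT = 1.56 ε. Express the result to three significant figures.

Eᵢ/kT = 0, 3.2051.
Z = Σ e^(−Eᵢ/kT) = e^(−0) + e^(−3.2051) = 1.0000 + 0.040555 = 1.0406.

Z = 1.04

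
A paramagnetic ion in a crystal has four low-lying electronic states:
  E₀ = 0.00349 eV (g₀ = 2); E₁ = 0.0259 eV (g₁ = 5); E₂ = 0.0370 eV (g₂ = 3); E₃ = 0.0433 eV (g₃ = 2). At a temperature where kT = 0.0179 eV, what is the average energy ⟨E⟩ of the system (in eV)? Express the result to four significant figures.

0.01715 eV

Eᵢ/kT = 0.194972, 1.44693, 2.06704, 2.41899.
Z = Σ gᵢe^(−Eᵢ/kT) = 2·e^(−0.194972) + 5·e^(−1.44693) + 3·e^(−2.06704) + 2·e^(−2.41899) = 1.64572 + 1.17646 + 0.379680 + 0.178023 = 3.37988.
⟨E⟩ = Σ Eᵢ gᵢe^(−Eᵢ/kT) / Z = (0.00349·1.64572 + 0.0259·1.17646 + 0.0370·0.379680 + 0.0433·0.178023) / 3.37988 = 0.01715 eV.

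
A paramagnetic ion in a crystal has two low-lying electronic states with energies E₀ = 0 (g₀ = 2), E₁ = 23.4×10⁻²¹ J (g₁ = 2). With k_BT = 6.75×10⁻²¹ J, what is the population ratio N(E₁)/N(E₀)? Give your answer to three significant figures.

n₁/n₀ = (g₁/g₀) exp[−(E₁−E₀)/kT] = (2/2) × exp(−(23.4 ×10⁻²¹ J)/(6.75 ×10⁻²¹ J)) = (2/2) × exp(-3.4667) = 0.0312.

0.0312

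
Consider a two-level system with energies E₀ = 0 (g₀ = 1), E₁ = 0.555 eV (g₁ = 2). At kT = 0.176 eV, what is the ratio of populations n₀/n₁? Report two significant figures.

12

n₀/n₁ = (g₀/g₁) exp[−(E₀−E₁)/kT] = (1/2) × exp(−(-0.555 eV)/(0.176 eV)) = (1/2) × exp(3.153) = 12.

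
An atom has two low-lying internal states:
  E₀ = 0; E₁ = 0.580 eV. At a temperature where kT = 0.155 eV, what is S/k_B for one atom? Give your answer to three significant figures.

0.110

Eᵢ/kT = 0, 3.7419.
Z = Σ e^(−Eᵢ/kT) = e^(−0) + e^(−3.7419) = 1.0000 + 0.023709 = 1.0237.
⟨E⟩ = Σ EᵢPᵢ = 0.013433 eV.
S/k_B = ln Z + ⟨E⟩/kT = ln(1.0237) + 0.013433/0.155 = 0.023424 + 0.086665 = 0.110.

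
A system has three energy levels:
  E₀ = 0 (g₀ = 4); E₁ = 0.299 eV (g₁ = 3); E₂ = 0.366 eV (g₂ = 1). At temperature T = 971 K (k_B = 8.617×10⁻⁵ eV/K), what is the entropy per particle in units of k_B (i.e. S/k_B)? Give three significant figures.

k_BT = 8.617×10⁻⁵ × 971 K = 0.083671 eV.
Eᵢ/kT = 0, 3.5735, 4.3743.
Z = Σ gᵢe^(−Eᵢ/kT) = 4·e^(−0) + 3·e^(−3.5735) + 1·e^(−4.3743) = 4.0000 + 0.084172 + 0.012597 = 4.0968.
⟨E⟩ = Σ EᵢPᵢ = 0.0072686 eV.
S/k_B = ln Z + ⟨E⟩/kT = ln(4.0968) + 0.0072686/0.083671 = 1.4102 + 0.086871 = 1.50.

1.50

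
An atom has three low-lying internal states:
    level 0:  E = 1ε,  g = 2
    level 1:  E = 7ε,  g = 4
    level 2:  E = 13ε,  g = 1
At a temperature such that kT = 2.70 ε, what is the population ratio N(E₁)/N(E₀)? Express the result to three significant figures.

0.217

n₁/n₀ = (g₁/g₀) exp[−(E₁−E₀)/kT] = (4/2) × exp(−(6ε)/(2.70ε)) = (4/2) × exp(-2.2222) = 0.217.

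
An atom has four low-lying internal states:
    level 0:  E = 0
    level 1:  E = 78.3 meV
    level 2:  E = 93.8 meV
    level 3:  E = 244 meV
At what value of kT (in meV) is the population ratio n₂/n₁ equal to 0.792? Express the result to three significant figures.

n₂/n₁ = exp[−(E₂−E₁)/kT] = 0.792.
⇒ (E₂−E₁)/kT = ln(1/0.792) = ln(1.2626) = 0.23317.
kT = 15.5 meV / 0.23317 = 66.5 meV.

66.5 meV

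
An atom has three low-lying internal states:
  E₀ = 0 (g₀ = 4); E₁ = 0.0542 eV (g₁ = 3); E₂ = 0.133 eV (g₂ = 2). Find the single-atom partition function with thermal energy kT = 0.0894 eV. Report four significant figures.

Eᵢ/kT = 0, 0.606264, 1.48770.
Z = Σ gᵢe^(−Eᵢ/kT) = 4·e^(−0) + 3·e^(−0.606264) + 2·e^(−1.48770) = 4.00000 + 1.63615 + 0.451783 = 6.08793.

Z = 6.088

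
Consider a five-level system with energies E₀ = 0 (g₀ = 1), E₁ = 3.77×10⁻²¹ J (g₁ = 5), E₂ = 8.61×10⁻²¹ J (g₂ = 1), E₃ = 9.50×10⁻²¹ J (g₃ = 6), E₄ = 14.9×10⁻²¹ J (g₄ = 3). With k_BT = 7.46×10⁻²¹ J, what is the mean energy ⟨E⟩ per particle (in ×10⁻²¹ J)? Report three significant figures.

5.63 ×10⁻²¹ J

Eᵢ/kT = 0, 0.50536, 1.1542, 1.2735, 1.9973.
Z = Σ gᵢe^(−Eᵢ/kT) = 1·e^(−0) + 5·e^(−0.50536) + 1·e^(−1.1542) + 6·e^(−1.2735) + 3·e^(−1.9973) = 1.0000 + 3.0164 + 0.31531 + 1.6791 + 0.40710 = 6.4179.
⟨E⟩ = Σ Eᵢ gᵢe^(−Eᵢ/kT) / Z = (0·1.0000 + 3.77·3.0164 + 8.61·0.31531 + 9.50·1.6791 + 14.9·0.40710) / 6.4179 = 5.63 ×10⁻²¹ J.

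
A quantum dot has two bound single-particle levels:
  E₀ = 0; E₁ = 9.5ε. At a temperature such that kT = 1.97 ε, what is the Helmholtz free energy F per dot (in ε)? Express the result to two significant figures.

-0.016 ε

Eᵢ/kT = 0, 4.822.
Z = Σ e^(−Eᵢ/kT) = e^(−0) + e^(−4.822) = 1.000 + 0.008051 = 1.008.
F = −kT ln Z = −1.97 × ln(1.008) = −1.97 × 0.007968 = -0.016 ε.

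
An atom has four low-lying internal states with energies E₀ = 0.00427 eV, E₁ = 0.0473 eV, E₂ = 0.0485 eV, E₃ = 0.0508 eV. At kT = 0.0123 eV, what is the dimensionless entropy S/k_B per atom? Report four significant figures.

Eᵢ/kT = 0.347154, 3.84553, 3.94309, 4.13008.
Z = Σ e^(−Eᵢ/kT) = e^(−0.347154) + e^(−3.84553) + e^(−3.94309) + e^(−4.13008) = 0.706696 + 0.0213751 + 0.0193882 + 0.0160816 = 0.763541.
⟨E⟩ = Σ EᵢPᵢ = 0.00757773 eV.
S/k_B = ln Z + ⟨E⟩/kT = ln(0.763541) + 0.00757773/0.0123 = -0.269788 + 0.616076 = 0.3463.

0.3463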